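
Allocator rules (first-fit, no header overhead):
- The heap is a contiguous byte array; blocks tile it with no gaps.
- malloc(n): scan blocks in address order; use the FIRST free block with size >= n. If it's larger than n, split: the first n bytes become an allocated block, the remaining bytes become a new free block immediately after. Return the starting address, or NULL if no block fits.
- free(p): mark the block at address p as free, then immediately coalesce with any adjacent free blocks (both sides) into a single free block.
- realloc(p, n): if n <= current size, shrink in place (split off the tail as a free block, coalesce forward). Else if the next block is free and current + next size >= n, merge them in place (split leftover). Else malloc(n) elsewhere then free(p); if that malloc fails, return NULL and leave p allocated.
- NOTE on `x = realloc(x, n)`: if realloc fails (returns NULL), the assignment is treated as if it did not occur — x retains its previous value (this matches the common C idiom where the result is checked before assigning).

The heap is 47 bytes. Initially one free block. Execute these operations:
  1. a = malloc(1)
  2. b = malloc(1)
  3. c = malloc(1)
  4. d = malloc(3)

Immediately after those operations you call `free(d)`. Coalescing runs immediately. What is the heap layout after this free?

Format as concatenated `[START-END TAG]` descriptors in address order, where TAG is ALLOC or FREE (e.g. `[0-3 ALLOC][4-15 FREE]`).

Op 1: a = malloc(1) -> a = 0; heap: [0-0 ALLOC][1-46 FREE]
Op 2: b = malloc(1) -> b = 1; heap: [0-0 ALLOC][1-1 ALLOC][2-46 FREE]
Op 3: c = malloc(1) -> c = 2; heap: [0-0 ALLOC][1-1 ALLOC][2-2 ALLOC][3-46 FREE]
Op 4: d = malloc(3) -> d = 3; heap: [0-0 ALLOC][1-1 ALLOC][2-2 ALLOC][3-5 ALLOC][6-46 FREE]
free(d): d = 3 -> block [3-5 ALLOC]; mark free, coalesce with adjacent free neighbors -> [0-0 ALLOC][1-1 ALLOC][2-2 ALLOC][3-46 FREE]

Answer: [0-0 ALLOC][1-1 ALLOC][2-2 ALLOC][3-46 FREE]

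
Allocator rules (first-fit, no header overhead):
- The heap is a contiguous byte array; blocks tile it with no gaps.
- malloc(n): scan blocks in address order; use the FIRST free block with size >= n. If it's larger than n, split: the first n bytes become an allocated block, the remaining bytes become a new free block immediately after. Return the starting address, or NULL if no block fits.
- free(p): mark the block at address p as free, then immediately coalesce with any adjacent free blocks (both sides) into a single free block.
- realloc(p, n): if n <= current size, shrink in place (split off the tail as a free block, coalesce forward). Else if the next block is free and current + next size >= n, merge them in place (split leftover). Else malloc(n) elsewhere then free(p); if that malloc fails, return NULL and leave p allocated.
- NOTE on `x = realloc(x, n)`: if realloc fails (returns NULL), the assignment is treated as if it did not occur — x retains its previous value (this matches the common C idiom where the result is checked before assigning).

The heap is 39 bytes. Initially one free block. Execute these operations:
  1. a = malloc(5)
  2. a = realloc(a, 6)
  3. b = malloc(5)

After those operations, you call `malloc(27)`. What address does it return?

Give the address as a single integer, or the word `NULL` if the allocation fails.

Op 1: a = malloc(5) -> a = 0; heap: [0-4 ALLOC][5-38 FREE]
Op 2: a = realloc(a, 6) -> a = 0; heap: [0-5 ALLOC][6-38 FREE]
Op 3: b = malloc(5) -> b = 6; heap: [0-5 ALLOC][6-10 ALLOC][11-38 FREE]
malloc(27): first-fit scan over [0-5 ALLOC][6-10 ALLOC][11-38 FREE] -> 11

Answer: 11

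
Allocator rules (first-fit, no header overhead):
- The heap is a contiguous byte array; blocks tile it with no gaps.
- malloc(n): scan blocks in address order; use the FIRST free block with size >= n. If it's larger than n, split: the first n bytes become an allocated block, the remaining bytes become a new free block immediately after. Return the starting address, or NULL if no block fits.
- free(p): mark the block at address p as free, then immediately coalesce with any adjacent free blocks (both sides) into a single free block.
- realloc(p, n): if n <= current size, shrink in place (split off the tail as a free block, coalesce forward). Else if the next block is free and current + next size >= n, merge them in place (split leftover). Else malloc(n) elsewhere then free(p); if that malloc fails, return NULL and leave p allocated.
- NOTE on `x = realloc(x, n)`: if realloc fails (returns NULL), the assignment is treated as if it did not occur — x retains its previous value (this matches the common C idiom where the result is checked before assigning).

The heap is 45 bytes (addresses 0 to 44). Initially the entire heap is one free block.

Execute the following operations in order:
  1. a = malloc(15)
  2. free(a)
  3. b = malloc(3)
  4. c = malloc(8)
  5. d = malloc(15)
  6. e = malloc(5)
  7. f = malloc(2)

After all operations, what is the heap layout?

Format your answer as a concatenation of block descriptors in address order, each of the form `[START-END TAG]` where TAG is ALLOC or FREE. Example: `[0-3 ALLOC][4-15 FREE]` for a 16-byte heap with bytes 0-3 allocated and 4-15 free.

Answer: [0-2 ALLOC][3-10 ALLOC][11-25 ALLOC][26-30 ALLOC][31-32 ALLOC][33-44 FREE]

Derivation:
Op 1: a = malloc(15) -> a = 0; heap: [0-14 ALLOC][15-44 FREE]
Op 2: free(a) -> (freed a); heap: [0-44 FREE]
Op 3: b = malloc(3) -> b = 0; heap: [0-2 ALLOC][3-44 FREE]
Op 4: c = malloc(8) -> c = 3; heap: [0-2 ALLOC][3-10 ALLOC][11-44 FREE]
Op 5: d = malloc(15) -> d = 11; heap: [0-2 ALLOC][3-10 ALLOC][11-25 ALLOC][26-44 FREE]
Op 6: e = malloc(5) -> e = 26; heap: [0-2 ALLOC][3-10 ALLOC][11-25 ALLOC][26-30 ALLOC][31-44 FREE]
Op 7: f = malloc(2) -> f = 31; heap: [0-2 ALLOC][3-10 ALLOC][11-25 ALLOC][26-30 ALLOC][31-32 ALLOC][33-44 FREE]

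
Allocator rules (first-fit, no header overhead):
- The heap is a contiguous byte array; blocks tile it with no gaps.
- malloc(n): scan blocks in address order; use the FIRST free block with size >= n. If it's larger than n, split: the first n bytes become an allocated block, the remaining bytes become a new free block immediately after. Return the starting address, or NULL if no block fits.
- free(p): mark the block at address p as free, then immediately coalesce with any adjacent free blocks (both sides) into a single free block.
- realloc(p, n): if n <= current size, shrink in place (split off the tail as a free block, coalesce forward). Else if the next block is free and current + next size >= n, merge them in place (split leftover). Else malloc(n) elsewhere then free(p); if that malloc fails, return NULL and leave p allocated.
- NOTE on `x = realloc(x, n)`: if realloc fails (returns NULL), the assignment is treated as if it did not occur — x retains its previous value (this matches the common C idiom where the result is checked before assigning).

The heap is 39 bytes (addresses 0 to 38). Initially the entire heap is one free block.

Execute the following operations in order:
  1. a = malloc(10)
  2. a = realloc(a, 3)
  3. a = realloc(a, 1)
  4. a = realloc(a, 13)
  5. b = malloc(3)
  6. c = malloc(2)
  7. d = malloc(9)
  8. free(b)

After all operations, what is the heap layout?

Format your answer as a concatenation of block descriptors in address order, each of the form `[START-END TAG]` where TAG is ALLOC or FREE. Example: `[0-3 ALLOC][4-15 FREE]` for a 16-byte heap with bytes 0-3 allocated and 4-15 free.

Answer: [0-12 ALLOC][13-15 FREE][16-17 ALLOC][18-26 ALLOC][27-38 FREE]

Derivation:
Op 1: a = malloc(10) -> a = 0; heap: [0-9 ALLOC][10-38 FREE]
Op 2: a = realloc(a, 3) -> a = 0; heap: [0-2 ALLOC][3-38 FREE]
Op 3: a = realloc(a, 1) -> a = 0; heap: [0-0 ALLOC][1-38 FREE]
Op 4: a = realloc(a, 13) -> a = 0; heap: [0-12 ALLOC][13-38 FREE]
Op 5: b = malloc(3) -> b = 13; heap: [0-12 ALLOC][13-15 ALLOC][16-38 FREE]
Op 6: c = malloc(2) -> c = 16; heap: [0-12 ALLOC][13-15 ALLOC][16-17 ALLOC][18-38 FREE]
Op 7: d = malloc(9) -> d = 18; heap: [0-12 ALLOC][13-15 ALLOC][16-17 ALLOC][18-26 ALLOC][27-38 FREE]
Op 8: free(b) -> (freed b); heap: [0-12 ALLOC][13-15 FREE][16-17 ALLOC][18-26 ALLOC][27-38 FREE]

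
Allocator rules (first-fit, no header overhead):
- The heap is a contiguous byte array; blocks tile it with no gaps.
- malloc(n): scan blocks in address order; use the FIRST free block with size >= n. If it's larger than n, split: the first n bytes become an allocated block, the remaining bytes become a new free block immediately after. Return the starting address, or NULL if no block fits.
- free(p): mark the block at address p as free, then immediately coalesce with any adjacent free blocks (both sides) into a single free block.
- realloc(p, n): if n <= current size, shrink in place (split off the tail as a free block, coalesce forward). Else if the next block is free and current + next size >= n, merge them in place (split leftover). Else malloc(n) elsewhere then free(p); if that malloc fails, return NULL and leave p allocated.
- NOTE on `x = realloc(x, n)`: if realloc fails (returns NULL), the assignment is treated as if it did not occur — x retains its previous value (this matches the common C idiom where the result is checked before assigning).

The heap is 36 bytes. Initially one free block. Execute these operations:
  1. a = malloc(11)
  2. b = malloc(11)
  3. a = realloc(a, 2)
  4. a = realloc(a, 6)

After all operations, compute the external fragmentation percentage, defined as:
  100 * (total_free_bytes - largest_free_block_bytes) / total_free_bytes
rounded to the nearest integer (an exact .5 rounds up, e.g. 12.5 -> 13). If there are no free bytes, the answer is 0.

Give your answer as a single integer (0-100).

Answer: 26

Derivation:
Op 1: a = malloc(11) -> a = 0; heap: [0-10 ALLOC][11-35 FREE]
Op 2: b = malloc(11) -> b = 11; heap: [0-10 ALLOC][11-21 ALLOC][22-35 FREE]
Op 3: a = realloc(a, 2) -> a = 0; heap: [0-1 ALLOC][2-10 FREE][11-21 ALLOC][22-35 FREE]
Op 4: a = realloc(a, 6) -> a = 0; heap: [0-5 ALLOC][6-10 FREE][11-21 ALLOC][22-35 FREE]
Free blocks: [5 14] total_free=19 largest=14 -> 100*(19-14)/19 = 500/19 ≈ 26.316 -> rounds to 26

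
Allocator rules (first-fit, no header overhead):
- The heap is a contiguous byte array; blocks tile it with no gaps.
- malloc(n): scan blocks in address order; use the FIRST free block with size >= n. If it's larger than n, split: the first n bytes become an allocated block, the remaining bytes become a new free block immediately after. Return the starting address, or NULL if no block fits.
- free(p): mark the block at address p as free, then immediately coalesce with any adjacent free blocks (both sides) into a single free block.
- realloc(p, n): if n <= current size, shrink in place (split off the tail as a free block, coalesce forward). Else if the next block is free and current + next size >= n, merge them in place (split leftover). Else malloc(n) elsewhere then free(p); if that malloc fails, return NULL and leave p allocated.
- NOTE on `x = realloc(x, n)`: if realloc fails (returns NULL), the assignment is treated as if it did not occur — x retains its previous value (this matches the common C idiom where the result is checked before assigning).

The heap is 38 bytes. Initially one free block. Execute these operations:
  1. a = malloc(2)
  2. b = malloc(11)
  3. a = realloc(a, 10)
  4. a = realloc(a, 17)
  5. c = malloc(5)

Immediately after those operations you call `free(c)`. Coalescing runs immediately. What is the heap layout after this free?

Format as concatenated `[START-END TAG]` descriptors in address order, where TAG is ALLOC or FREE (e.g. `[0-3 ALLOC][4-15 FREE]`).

Answer: [0-1 FREE][2-12 ALLOC][13-29 ALLOC][30-37 FREE]

Derivation:
Op 1: a = malloc(2) -> a = 0; heap: [0-1 ALLOC][2-37 FREE]
Op 2: b = malloc(11) -> b = 2; heap: [0-1 ALLOC][2-12 ALLOC][13-37 FREE]
Op 3: a = realloc(a, 10) -> a = 13; heap: [0-1 FREE][2-12 ALLOC][13-22 ALLOC][23-37 FREE]
Op 4: a = realloc(a, 17) -> a = 13; heap: [0-1 FREE][2-12 ALLOC][13-29 ALLOC][30-37 FREE]
Op 5: c = malloc(5) -> c = 30; heap: [0-1 FREE][2-12 ALLOC][13-29 ALLOC][30-34 ALLOC][35-37 FREE]
free(c): c = 30 -> block [30-34 ALLOC]; mark free, coalesce with adjacent free neighbors -> [0-1 FREE][2-12 ALLOC][13-29 ALLOC][30-37 FREE]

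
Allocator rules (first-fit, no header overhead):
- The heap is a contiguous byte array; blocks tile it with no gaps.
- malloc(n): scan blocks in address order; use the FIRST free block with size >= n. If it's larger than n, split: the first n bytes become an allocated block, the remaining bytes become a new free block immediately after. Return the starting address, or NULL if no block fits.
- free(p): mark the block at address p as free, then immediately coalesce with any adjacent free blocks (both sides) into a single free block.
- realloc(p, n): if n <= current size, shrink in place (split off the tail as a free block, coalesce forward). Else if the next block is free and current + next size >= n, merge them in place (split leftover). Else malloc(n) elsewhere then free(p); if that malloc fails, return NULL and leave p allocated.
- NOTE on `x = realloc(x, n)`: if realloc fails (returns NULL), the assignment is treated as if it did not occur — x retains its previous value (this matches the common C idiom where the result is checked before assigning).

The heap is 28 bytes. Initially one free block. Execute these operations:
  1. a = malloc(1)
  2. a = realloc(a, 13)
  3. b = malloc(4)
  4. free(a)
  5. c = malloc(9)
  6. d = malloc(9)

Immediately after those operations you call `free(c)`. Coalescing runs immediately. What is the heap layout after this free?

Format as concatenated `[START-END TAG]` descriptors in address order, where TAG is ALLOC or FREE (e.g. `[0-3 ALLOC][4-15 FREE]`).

Op 1: a = malloc(1) -> a = 0; heap: [0-0 ALLOC][1-27 FREE]
Op 2: a = realloc(a, 13) -> a = 0; heap: [0-12 ALLOC][13-27 FREE]
Op 3: b = malloc(4) -> b = 13; heap: [0-12 ALLOC][13-16 ALLOC][17-27 FREE]
Op 4: free(a) -> (freed a); heap: [0-12 FREE][13-16 ALLOC][17-27 FREE]
Op 5: c = malloc(9) -> c = 0; heap: [0-8 ALLOC][9-12 FREE][13-16 ALLOC][17-27 FREE]
Op 6: d = malloc(9) -> d = 17; heap: [0-8 ALLOC][9-12 FREE][13-16 ALLOC][17-25 ALLOC][26-27 FREE]
free(c): c = 0 -> block [0-8 ALLOC]; mark free, coalesce with adjacent free neighbors -> [0-12 FREE][13-16 ALLOC][17-25 ALLOC][26-27 FREE]

Answer: [0-12 FREE][13-16 ALLOC][17-25 ALLOC][26-27 FREE]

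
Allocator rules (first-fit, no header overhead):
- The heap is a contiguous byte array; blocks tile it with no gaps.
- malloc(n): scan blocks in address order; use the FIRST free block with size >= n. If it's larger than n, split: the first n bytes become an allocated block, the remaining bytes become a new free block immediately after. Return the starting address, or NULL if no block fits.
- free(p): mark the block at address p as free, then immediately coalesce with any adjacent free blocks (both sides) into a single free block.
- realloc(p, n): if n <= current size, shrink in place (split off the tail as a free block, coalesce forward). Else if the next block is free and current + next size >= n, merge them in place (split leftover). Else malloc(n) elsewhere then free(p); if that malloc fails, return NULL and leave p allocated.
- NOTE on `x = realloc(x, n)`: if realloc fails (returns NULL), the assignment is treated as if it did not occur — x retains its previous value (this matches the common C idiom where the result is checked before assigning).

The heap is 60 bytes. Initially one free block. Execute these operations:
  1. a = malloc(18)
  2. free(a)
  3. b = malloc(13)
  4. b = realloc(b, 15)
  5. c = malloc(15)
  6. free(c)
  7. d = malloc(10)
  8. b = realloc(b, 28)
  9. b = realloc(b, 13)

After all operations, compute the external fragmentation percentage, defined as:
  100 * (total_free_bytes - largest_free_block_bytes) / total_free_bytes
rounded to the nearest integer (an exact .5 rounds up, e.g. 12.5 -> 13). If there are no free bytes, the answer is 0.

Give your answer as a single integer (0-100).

Op 1: a = malloc(18) -> a = 0; heap: [0-17 ALLOC][18-59 FREE]
Op 2: free(a) -> (freed a); heap: [0-59 FREE]
Op 3: b = malloc(13) -> b = 0; heap: [0-12 ALLOC][13-59 FREE]
Op 4: b = realloc(b, 15) -> b = 0; heap: [0-14 ALLOC][15-59 FREE]
Op 5: c = malloc(15) -> c = 15; heap: [0-14 ALLOC][15-29 ALLOC][30-59 FREE]
Op 6: free(c) -> (freed c); heap: [0-14 ALLOC][15-59 FREE]
Op 7: d = malloc(10) -> d = 15; heap: [0-14 ALLOC][15-24 ALLOC][25-59 FREE]
Op 8: b = realloc(b, 28) -> b = 25; heap: [0-14 FREE][15-24 ALLOC][25-52 ALLOC][53-59 FREE]
Op 9: b = realloc(b, 13) -> b = 25; heap: [0-14 FREE][15-24 ALLOC][25-37 ALLOC][38-59 FREE]
Free blocks: [15 22] total_free=37 largest=22 -> 100*(37-22)/37 = 1500/37 ≈ 40.541 -> rounds to 41

Answer: 41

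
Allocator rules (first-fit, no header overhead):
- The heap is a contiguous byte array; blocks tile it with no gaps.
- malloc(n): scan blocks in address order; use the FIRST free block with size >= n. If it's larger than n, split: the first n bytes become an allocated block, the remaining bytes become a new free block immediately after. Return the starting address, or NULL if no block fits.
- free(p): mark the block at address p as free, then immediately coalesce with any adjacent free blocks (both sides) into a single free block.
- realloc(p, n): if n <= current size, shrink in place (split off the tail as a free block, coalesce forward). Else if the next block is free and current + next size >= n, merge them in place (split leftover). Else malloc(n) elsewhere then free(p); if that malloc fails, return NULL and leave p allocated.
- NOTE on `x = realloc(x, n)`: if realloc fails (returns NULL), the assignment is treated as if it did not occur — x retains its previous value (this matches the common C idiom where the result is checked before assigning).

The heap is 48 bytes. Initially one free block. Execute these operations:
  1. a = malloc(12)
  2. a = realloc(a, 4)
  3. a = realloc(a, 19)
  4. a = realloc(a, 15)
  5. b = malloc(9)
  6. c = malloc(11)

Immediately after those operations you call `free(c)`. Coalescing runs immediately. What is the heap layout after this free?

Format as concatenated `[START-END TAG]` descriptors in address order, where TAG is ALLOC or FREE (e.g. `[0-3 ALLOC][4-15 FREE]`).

Op 1: a = malloc(12) -> a = 0; heap: [0-11 ALLOC][12-47 FREE]
Op 2: a = realloc(a, 4) -> a = 0; heap: [0-3 ALLOC][4-47 FREE]
Op 3: a = realloc(a, 19) -> a = 0; heap: [0-18 ALLOC][19-47 FREE]
Op 4: a = realloc(a, 15) -> a = 0; heap: [0-14 ALLOC][15-47 FREE]
Op 5: b = malloc(9) -> b = 15; heap: [0-14 ALLOC][15-23 ALLOC][24-47 FREE]
Op 6: c = malloc(11) -> c = 24; heap: [0-14 ALLOC][15-23 ALLOC][24-34 ALLOC][35-47 FREE]
free(c): c = 24 -> block [24-34 ALLOC]; mark free, coalesce with adjacent free neighbors -> [0-14 ALLOC][15-23 ALLOC][24-47 FREE]

Answer: [0-14 ALLOC][15-23 ALLOC][24-47 FREE]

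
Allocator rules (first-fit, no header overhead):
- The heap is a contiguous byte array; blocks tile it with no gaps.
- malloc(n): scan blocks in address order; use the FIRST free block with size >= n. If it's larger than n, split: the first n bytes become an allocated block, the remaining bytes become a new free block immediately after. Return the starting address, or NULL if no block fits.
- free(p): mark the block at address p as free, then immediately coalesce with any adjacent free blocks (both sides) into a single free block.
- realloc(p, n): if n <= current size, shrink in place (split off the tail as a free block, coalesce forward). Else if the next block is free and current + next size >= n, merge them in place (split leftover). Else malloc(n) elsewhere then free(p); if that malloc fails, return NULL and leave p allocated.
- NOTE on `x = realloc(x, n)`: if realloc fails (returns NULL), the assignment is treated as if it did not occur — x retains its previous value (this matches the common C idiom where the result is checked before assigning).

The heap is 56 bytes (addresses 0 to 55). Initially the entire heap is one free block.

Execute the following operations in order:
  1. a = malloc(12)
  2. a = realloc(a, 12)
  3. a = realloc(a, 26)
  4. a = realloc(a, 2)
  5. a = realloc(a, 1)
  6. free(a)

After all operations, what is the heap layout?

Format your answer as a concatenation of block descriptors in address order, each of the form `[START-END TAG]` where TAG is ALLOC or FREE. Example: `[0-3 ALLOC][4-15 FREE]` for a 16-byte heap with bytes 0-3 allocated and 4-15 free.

Answer: [0-55 FREE]

Derivation:
Op 1: a = malloc(12) -> a = 0; heap: [0-11 ALLOC][12-55 FREE]
Op 2: a = realloc(a, 12) -> a = 0; heap: [0-11 ALLOC][12-55 FREE]
Op 3: a = realloc(a, 26) -> a = 0; heap: [0-25 ALLOC][26-55 FREE]
Op 4: a = realloc(a, 2) -> a = 0; heap: [0-1 ALLOC][2-55 FREE]
Op 5: a = realloc(a, 1) -> a = 0; heap: [0-0 ALLOC][1-55 FREE]
Op 6: free(a) -> (freed a); heap: [0-55 FREE]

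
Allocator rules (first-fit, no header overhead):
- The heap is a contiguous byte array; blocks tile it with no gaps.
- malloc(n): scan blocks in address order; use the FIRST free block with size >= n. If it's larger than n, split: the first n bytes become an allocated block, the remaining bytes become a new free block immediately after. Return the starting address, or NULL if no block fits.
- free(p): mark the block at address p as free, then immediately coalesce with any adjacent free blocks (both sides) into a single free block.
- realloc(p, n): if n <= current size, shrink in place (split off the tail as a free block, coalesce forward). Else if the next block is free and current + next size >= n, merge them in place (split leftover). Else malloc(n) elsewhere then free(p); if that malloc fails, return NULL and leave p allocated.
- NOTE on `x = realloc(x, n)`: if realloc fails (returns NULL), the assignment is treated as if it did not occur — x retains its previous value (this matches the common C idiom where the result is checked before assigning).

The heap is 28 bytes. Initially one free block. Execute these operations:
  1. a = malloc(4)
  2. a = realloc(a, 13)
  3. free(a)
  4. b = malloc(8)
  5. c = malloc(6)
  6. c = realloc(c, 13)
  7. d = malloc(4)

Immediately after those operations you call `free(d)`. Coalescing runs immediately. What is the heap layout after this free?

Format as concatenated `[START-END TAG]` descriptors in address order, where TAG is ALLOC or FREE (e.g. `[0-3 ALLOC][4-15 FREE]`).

Op 1: a = malloc(4) -> a = 0; heap: [0-3 ALLOC][4-27 FREE]
Op 2: a = realloc(a, 13) -> a = 0; heap: [0-12 ALLOC][13-27 FREE]
Op 3: free(a) -> (freed a); heap: [0-27 FREE]
Op 4: b = malloc(8) -> b = 0; heap: [0-7 ALLOC][8-27 FREE]
Op 5: c = malloc(6) -> c = 8; heap: [0-7 ALLOC][8-13 ALLOC][14-27 FREE]
Op 6: c = realloc(c, 13) -> c = 8; heap: [0-7 ALLOC][8-20 ALLOC][21-27 FREE]
Op 7: d = malloc(4) -> d = 21; heap: [0-7 ALLOC][8-20 ALLOC][21-24 ALLOC][25-27 FREE]
free(d): d = 21 -> block [21-24 ALLOC]; mark free, coalesce with adjacent free neighbors -> [0-7 ALLOC][8-20 ALLOC][21-27 FREE]

Answer: [0-7 ALLOC][8-20 ALLOC][21-27 FREE]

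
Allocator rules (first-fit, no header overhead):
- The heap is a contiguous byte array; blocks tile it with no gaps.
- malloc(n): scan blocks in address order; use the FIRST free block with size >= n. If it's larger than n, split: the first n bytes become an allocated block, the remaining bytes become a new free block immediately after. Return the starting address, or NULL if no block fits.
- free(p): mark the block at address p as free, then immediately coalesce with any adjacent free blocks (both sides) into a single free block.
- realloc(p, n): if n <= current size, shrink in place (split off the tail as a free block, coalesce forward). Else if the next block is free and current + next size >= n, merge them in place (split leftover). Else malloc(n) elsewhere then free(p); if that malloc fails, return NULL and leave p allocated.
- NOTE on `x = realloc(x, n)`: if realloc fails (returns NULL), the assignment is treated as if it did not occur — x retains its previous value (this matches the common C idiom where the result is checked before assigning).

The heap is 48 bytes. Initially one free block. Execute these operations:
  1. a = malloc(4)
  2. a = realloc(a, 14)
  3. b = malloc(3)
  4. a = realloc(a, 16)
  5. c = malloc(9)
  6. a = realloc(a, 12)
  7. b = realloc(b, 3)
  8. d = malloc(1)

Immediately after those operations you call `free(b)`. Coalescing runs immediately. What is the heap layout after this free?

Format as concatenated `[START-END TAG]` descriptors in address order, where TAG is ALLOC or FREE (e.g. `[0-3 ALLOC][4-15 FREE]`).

Op 1: a = malloc(4) -> a = 0; heap: [0-3 ALLOC][4-47 FREE]
Op 2: a = realloc(a, 14) -> a = 0; heap: [0-13 ALLOC][14-47 FREE]
Op 3: b = malloc(3) -> b = 14; heap: [0-13 ALLOC][14-16 ALLOC][17-47 FREE]
Op 4: a = realloc(a, 16) -> a = 17; heap: [0-13 FREE][14-16 ALLOC][17-32 ALLOC][33-47 FREE]
Op 5: c = malloc(9) -> c = 0; heap: [0-8 ALLOC][9-13 FREE][14-16 ALLOC][17-32 ALLOC][33-47 FREE]
Op 6: a = realloc(a, 12) -> a = 17; heap: [0-8 ALLOC][9-13 FREE][14-16 ALLOC][17-28 ALLOC][29-47 FREE]
Op 7: b = realloc(b, 3) -> b = 14; heap: [0-8 ALLOC][9-13 FREE][14-16 ALLOC][17-28 ALLOC][29-47 FREE]
Op 8: d = malloc(1) -> d = 9; heap: [0-8 ALLOC][9-9 ALLOC][10-13 FREE][14-16 ALLOC][17-28 ALLOC][29-47 FREE]
free(b): b = 14 -> block [14-16 ALLOC]; mark free, coalesce with adjacent free neighbors -> [0-8 ALLOC][9-9 ALLOC][10-16 FREE][17-28 ALLOC][29-47 FREE]

Answer: [0-8 ALLOC][9-9 ALLOC][10-16 FREE][17-28 ALLOC][29-47 FREE]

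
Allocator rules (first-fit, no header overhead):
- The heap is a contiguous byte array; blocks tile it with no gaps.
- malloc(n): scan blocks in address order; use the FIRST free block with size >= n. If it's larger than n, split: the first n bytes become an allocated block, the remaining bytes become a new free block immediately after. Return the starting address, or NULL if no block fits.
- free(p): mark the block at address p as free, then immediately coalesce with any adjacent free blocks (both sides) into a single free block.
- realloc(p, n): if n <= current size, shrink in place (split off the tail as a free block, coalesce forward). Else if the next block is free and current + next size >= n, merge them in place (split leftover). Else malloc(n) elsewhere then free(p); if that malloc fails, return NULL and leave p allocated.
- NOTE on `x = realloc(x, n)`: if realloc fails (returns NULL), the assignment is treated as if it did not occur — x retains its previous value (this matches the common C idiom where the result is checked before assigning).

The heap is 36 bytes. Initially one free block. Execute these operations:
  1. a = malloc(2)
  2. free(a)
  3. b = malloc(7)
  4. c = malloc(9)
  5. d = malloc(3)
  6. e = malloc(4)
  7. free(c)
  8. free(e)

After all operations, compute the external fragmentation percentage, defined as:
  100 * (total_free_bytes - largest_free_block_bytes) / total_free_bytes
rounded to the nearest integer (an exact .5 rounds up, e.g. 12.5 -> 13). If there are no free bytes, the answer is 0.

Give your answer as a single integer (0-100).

Op 1: a = malloc(2) -> a = 0; heap: [0-1 ALLOC][2-35 FREE]
Op 2: free(a) -> (freed a); heap: [0-35 FREE]
Op 3: b = malloc(7) -> b = 0; heap: [0-6 ALLOC][7-35 FREE]
Op 4: c = malloc(9) -> c = 7; heap: [0-6 ALLOC][7-15 ALLOC][16-35 FREE]
Op 5: d = malloc(3) -> d = 16; heap: [0-6 ALLOC][7-15 ALLOC][16-18 ALLOC][19-35 FREE]
Op 6: e = malloc(4) -> e = 19; heap: [0-6 ALLOC][7-15 ALLOC][16-18 ALLOC][19-22 ALLOC][23-35 FREE]
Op 7: free(c) -> (freed c); heap: [0-6 ALLOC][7-15 FREE][16-18 ALLOC][19-22 ALLOC][23-35 FREE]
Op 8: free(e) -> (freed e); heap: [0-6 ALLOC][7-15 FREE][16-18 ALLOC][19-35 FREE]
Free blocks: [9 17] total_free=26 largest=17 -> 100*(26-17)/26 = 900/26 ≈ 34.615 -> rounds to 35

Answer: 35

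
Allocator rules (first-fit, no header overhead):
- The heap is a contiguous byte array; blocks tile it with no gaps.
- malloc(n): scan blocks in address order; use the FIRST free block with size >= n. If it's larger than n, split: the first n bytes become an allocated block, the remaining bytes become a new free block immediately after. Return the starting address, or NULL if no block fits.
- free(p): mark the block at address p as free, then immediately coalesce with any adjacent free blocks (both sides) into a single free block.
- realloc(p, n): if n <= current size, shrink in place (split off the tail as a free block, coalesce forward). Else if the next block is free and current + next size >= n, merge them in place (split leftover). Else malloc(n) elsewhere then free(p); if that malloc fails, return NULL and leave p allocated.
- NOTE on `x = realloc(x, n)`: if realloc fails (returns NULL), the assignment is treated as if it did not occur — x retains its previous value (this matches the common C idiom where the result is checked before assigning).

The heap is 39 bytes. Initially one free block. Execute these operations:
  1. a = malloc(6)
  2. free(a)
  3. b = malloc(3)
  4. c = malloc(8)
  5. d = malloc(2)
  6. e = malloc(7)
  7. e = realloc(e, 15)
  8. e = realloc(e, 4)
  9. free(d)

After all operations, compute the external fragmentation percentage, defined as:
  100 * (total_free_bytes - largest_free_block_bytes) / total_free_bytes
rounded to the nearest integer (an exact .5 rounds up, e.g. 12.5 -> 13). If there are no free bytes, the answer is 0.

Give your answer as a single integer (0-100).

Answer: 8

Derivation:
Op 1: a = malloc(6) -> a = 0; heap: [0-5 ALLOC][6-38 FREE]
Op 2: free(a) -> (freed a); heap: [0-38 FREE]
Op 3: b = malloc(3) -> b = 0; heap: [0-2 ALLOC][3-38 FREE]
Op 4: c = malloc(8) -> c = 3; heap: [0-2 ALLOC][3-10 ALLOC][11-38 FREE]
Op 5: d = malloc(2) -> d = 11; heap: [0-2 ALLOC][3-10 ALLOC][11-12 ALLOC][13-38 FREE]
Op 6: e = malloc(7) -> e = 13; heap: [0-2 ALLOC][3-10 ALLOC][11-12 ALLOC][13-19 ALLOC][20-38 FREE]
Op 7: e = realloc(e, 15) -> e = 13; heap: [0-2 ALLOC][3-10 ALLOC][11-12 ALLOC][13-27 ALLOC][28-38 FREE]
Op 8: e = realloc(e, 4) -> e = 13; heap: [0-2 ALLOC][3-10 ALLOC][11-12 ALLOC][13-16 ALLOC][17-38 FREE]
Op 9: free(d) -> (freed d); heap: [0-2 ALLOC][3-10 ALLOC][11-12 FREE][13-16 ALLOC][17-38 FREE]
Free blocks: [2 22] total_free=24 largest=22 -> 100*(24-22)/24 = 200/24 ≈ 8.333 -> rounds to 8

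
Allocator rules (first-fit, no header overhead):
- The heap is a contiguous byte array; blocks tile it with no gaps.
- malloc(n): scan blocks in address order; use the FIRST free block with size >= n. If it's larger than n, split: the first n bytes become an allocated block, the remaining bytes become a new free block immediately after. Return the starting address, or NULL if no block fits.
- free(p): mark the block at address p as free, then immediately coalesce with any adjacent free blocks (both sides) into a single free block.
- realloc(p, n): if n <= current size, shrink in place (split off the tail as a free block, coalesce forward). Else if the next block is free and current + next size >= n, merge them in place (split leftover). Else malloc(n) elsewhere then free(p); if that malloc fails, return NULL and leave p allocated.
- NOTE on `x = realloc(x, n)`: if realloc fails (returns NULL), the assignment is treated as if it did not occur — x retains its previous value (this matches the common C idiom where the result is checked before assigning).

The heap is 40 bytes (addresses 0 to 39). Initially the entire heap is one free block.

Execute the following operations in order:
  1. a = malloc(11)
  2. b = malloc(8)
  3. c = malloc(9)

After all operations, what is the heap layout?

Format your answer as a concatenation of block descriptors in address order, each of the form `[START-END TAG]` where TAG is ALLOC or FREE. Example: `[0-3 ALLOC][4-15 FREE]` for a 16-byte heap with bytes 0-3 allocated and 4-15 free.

Answer: [0-10 ALLOC][11-18 ALLOC][19-27 ALLOC][28-39 FREE]

Derivation:
Op 1: a = malloc(11) -> a = 0; heap: [0-10 ALLOC][11-39 FREE]
Op 2: b = malloc(8) -> b = 11; heap: [0-10 ALLOC][11-18 ALLOC][19-39 FREE]
Op 3: c = malloc(9) -> c = 19; heap: [0-10 ALLOC][11-18 ALLOC][19-27 ALLOC][28-39 FREE]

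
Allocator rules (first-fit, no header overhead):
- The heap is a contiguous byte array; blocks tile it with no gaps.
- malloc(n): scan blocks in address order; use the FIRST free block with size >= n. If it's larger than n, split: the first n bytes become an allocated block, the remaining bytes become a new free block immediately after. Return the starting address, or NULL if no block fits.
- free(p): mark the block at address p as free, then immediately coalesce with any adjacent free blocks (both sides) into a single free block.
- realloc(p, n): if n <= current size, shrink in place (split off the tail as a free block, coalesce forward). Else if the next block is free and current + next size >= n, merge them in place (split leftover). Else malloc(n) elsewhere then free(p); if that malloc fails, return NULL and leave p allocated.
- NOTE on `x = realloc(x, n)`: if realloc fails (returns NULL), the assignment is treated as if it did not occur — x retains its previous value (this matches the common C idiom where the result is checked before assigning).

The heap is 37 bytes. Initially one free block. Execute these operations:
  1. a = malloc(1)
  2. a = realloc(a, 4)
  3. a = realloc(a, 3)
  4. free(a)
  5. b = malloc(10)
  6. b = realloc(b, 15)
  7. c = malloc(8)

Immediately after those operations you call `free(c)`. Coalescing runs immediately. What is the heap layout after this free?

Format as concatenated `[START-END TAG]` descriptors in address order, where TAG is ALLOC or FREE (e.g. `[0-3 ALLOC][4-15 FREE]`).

Op 1: a = malloc(1) -> a = 0; heap: [0-0 ALLOC][1-36 FREE]
Op 2: a = realloc(a, 4) -> a = 0; heap: [0-3 ALLOC][4-36 FREE]
Op 3: a = realloc(a, 3) -> a = 0; heap: [0-2 ALLOC][3-36 FREE]
Op 4: free(a) -> (freed a); heap: [0-36 FREE]
Op 5: b = malloc(10) -> b = 0; heap: [0-9 ALLOC][10-36 FREE]
Op 6: b = realloc(b, 15) -> b = 0; heap: [0-14 ALLOC][15-36 FREE]
Op 7: c = malloc(8) -> c = 15; heap: [0-14 ALLOC][15-22 ALLOC][23-36 FREE]
free(c): c = 15 -> block [15-22 ALLOC]; mark free, coalesce with adjacent free neighbors -> [0-14 ALLOC][15-36 FREE]

Answer: [0-14 ALLOC][15-36 FREE]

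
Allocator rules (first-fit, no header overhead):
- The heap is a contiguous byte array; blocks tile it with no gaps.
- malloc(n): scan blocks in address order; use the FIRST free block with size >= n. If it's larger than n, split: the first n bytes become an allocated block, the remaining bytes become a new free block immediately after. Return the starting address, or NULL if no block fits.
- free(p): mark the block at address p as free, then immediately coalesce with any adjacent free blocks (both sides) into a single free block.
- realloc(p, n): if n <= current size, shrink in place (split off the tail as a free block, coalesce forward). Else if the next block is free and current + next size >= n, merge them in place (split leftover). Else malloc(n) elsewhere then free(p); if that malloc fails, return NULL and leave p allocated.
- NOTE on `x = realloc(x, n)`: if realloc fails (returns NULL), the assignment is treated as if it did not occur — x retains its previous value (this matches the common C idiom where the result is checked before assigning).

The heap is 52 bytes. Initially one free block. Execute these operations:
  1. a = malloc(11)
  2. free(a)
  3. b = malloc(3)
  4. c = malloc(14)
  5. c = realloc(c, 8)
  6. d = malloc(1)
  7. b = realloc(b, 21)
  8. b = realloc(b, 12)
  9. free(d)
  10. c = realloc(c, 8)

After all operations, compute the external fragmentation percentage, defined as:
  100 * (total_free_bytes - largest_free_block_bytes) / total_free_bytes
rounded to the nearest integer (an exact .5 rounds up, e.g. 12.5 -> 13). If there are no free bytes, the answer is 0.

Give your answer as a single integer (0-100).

Op 1: a = malloc(11) -> a = 0; heap: [0-10 ALLOC][11-51 FREE]
Op 2: free(a) -> (freed a); heap: [0-51 FREE]
Op 3: b = malloc(3) -> b = 0; heap: [0-2 ALLOC][3-51 FREE]
Op 4: c = malloc(14) -> c = 3; heap: [0-2 ALLOC][3-16 ALLOC][17-51 FREE]
Op 5: c = realloc(c, 8) -> c = 3; heap: [0-2 ALLOC][3-10 ALLOC][11-51 FREE]
Op 6: d = malloc(1) -> d = 11; heap: [0-2 ALLOC][3-10 ALLOC][11-11 ALLOC][12-51 FREE]
Op 7: b = realloc(b, 21) -> b = 12; heap: [0-2 FREE][3-10 ALLOC][11-11 ALLOC][12-32 ALLOC][33-51 FREE]
Op 8: b = realloc(b, 12) -> b = 12; heap: [0-2 FREE][3-10 ALLOC][11-11 ALLOC][12-23 ALLOC][24-51 FREE]
Op 9: free(d) -> (freed d); heap: [0-2 FREE][3-10 ALLOC][11-11 FREE][12-23 ALLOC][24-51 FREE]
Op 10: c = realloc(c, 8) -> c = 3; heap: [0-2 FREE][3-10 ALLOC][11-11 FREE][12-23 ALLOC][24-51 FREE]
Free blocks: [3 1 28] total_free=32 largest=28 -> 100*(32-28)/32 = 400/32 = 12.5 -> rounds to 13

Answer: 13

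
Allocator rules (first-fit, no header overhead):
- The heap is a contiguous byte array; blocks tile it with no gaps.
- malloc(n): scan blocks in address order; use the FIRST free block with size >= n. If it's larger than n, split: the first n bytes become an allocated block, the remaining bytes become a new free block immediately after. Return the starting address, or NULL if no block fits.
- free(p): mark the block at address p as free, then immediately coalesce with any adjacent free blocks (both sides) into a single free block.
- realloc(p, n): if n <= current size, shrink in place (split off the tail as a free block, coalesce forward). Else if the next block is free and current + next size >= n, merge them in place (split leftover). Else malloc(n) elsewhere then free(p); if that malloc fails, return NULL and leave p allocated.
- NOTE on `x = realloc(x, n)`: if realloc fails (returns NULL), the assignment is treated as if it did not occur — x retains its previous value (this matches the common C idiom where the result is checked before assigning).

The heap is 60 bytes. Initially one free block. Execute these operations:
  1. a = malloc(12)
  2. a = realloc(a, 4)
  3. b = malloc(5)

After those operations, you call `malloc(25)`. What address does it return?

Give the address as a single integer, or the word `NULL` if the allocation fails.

Op 1: a = malloc(12) -> a = 0; heap: [0-11 ALLOC][12-59 FREE]
Op 2: a = realloc(a, 4) -> a = 0; heap: [0-3 ALLOC][4-59 FREE]
Op 3: b = malloc(5) -> b = 4; heap: [0-3 ALLOC][4-8 ALLOC][9-59 FREE]
malloc(25): first-fit scan over [0-3 ALLOC][4-8 ALLOC][9-59 FREE] -> 9

Answer: 9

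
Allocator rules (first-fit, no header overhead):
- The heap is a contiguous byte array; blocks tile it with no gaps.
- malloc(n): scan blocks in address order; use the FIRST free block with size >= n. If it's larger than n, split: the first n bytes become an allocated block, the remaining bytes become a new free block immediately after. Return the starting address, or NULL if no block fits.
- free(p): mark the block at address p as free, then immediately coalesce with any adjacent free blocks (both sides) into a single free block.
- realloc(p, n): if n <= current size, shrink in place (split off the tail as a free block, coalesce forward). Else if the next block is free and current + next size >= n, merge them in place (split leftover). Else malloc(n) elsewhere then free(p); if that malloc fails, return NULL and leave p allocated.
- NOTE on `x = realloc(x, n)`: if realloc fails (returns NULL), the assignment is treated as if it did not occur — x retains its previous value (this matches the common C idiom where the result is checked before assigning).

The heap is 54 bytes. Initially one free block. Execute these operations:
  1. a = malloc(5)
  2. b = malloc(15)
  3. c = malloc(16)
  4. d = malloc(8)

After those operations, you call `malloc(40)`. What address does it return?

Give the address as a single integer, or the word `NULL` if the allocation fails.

Op 1: a = malloc(5) -> a = 0; heap: [0-4 ALLOC][5-53 FREE]
Op 2: b = malloc(15) -> b = 5; heap: [0-4 ALLOC][5-19 ALLOC][20-53 FREE]
Op 3: c = malloc(16) -> c = 20; heap: [0-4 ALLOC][5-19 ALLOC][20-35 ALLOC][36-53 FREE]
Op 4: d = malloc(8) -> d = 36; heap: [0-4 ALLOC][5-19 ALLOC][20-35 ALLOC][36-43 ALLOC][44-53 FREE]
malloc(40): first-fit scan over [0-4 ALLOC][5-19 ALLOC][20-35 ALLOC][36-43 ALLOC][44-53 FREE] -> NULL

Answer: NULL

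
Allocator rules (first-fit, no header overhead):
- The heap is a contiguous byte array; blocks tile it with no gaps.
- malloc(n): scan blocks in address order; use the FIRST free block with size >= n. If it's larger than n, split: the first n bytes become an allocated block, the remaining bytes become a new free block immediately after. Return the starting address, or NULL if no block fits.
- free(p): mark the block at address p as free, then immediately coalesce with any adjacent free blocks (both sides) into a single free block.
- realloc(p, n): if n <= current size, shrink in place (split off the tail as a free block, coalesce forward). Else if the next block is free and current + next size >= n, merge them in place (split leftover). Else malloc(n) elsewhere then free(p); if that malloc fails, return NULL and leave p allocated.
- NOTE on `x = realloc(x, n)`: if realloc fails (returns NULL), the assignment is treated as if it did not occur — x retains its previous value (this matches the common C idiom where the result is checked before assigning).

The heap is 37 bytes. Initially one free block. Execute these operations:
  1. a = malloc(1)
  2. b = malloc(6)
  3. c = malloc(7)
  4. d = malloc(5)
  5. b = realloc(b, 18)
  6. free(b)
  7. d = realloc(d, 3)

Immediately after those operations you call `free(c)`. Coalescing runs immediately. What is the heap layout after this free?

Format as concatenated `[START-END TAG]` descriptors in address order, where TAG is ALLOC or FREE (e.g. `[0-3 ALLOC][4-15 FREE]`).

Op 1: a = malloc(1) -> a = 0; heap: [0-0 ALLOC][1-36 FREE]
Op 2: b = malloc(6) -> b = 1; heap: [0-0 ALLOC][1-6 ALLOC][7-36 FREE]
Op 3: c = malloc(7) -> c = 7; heap: [0-0 ALLOC][1-6 ALLOC][7-13 ALLOC][14-36 FREE]
Op 4: d = malloc(5) -> d = 14; heap: [0-0 ALLOC][1-6 ALLOC][7-13 ALLOC][14-18 ALLOC][19-36 FREE]
Op 5: b = realloc(b, 18) -> b = 19; heap: [0-0 ALLOC][1-6 FREE][7-13 ALLOC][14-18 ALLOC][19-36 ALLOC]
Op 6: free(b) -> (freed b); heap: [0-0 ALLOC][1-6 FREE][7-13 ALLOC][14-18 ALLOC][19-36 FREE]
Op 7: d = realloc(d, 3) -> d = 14; heap: [0-0 ALLOC][1-6 FREE][7-13 ALLOC][14-16 ALLOC][17-36 FREE]
free(c): c = 7 -> block [7-13 ALLOC]; mark free, coalesce with adjacent free neighbors -> [0-0 ALLOC][1-13 FREE][14-16 ALLOC][17-36 FREE]

Answer: [0-0 ALLOC][1-13 FREE][14-16 ALLOC][17-36 FREE]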